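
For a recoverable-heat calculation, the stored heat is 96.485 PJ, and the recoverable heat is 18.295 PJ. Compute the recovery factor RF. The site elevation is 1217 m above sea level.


RF = Q_rec / Q_s
RF = 18.295 / 96.485
RF = 0.18961


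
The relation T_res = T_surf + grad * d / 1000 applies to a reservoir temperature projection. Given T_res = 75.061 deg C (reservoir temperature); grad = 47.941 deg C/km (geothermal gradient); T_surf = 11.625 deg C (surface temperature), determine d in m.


d = (T_res - T_surf) / grad * 1000
d = (75.061 - 11.625) / 47.941 * 1000
d = 1323.2 m


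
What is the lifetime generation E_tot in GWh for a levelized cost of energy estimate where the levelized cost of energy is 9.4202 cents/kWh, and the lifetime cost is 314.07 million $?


E_tot = C_tot / LCOE * 100
E_tot = 314.07 / 9.4202 * 100
E_tot = 3334.0 GWh


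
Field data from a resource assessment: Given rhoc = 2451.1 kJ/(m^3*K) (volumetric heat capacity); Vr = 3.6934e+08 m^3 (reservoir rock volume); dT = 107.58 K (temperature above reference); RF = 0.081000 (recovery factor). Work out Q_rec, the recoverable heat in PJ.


Step 1: Q_s = Vr*rhoc*dT/1e12 = 3.6934e+08*2451.1*107.58/1e12 = 97.39102 PJ
Step 2: Q_rec = Q_s * RF = 97.39102 * 0.081 = 7.8887 PJ
Q_rec = 7.8887 PJ


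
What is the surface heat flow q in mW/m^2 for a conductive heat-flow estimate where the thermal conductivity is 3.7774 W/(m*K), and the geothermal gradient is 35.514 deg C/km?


q = k * grad / 1000
q = 3.7774 * 35.514 / 1000
q = 0.1341506 W/m^2
Convert: 0.1341506 W/m^2 * 1000.0 = 134.15 mW/m^2
q = 134.15 mW/m^2


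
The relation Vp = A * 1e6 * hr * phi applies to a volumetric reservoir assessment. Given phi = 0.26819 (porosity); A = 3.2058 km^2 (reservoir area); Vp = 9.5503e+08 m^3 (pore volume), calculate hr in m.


hr = Vp / (A * 1e6 * phi)
hr = 9.5503e+08 / (3.2058 * 1e6 * 0.26819)
hr = 1110.8 m


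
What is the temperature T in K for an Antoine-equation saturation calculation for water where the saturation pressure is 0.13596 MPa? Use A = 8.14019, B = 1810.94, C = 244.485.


T = B / (A - log10(P_sat * 760 / 0.101325)) - C
T = 1810.94 / (8.14019 - log10(0.13596 * 760 / 0.101325)) - 244.485
T = 108.4091 deg C
Convert to K: 108.4091 + 273.15 = 381.56 K
T = 381.56 K


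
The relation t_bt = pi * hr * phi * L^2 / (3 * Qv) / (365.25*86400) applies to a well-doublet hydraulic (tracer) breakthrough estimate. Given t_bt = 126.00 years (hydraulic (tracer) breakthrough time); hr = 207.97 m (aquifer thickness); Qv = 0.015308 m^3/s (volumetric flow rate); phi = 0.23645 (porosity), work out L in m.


L = sqrt(t_bt*365.25*86400*3*Qv / (pi*hr*phi))
L = sqrt(126.00*365.25*86400*3*0.015308 / (pi*207.97*0.23645))
L = 1087.2 m


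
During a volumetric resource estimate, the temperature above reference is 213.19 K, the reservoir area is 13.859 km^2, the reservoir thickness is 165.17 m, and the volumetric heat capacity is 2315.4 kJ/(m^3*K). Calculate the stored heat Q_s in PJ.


Step 1: Vr = A*1e6*hr = 13.859*1e6*165.17 = 2.289091e+09 m^3
Step 2: Q_s = Vr*rhoc*dT/1e12 = 2.289091e+09*2315.4*213.19/1e12 = 1129.9 PJ
Q_s = 1129.9 PJ


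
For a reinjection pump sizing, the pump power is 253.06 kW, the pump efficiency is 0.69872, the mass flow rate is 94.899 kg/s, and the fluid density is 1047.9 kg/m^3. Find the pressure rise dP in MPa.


dP = P_pump * rho * eta / mdot
dP = 253.06 * 1047.9 * 0.69872 / 94.899
dP = 1952.472 kPa
Convert: 1952.472 kPa * 0.001 = 1.9525 MPa
dP = 1.9525 MPa


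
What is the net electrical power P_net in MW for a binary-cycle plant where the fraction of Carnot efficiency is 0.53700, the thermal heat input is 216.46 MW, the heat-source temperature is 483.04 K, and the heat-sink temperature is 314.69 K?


Step 1: eta = (1 - Tc/Th)*f = (1 - 314.69/483.04)*0.537 = 0.1871562
Step 2: P_net = eta * Q_in = 0.1871562 * 216.46 = 40.512 MW
P_net = 40.512 MW


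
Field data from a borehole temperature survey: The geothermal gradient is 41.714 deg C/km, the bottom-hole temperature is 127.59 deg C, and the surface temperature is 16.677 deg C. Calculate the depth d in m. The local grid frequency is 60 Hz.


d = (T_d - T_surf) / grad * 1000
d = (127.59 - 16.677) / 41.714 * 1000
d = 2658.9 m


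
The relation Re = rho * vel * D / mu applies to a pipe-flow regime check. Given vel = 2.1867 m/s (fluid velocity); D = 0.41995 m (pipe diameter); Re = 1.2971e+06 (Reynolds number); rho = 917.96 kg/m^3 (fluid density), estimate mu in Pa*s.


mu = rho * vel * D / Re
mu = 917.96 * 2.1867 * 0.41995 / 1.2971e+06
mu = 0.00064989 Pa*s


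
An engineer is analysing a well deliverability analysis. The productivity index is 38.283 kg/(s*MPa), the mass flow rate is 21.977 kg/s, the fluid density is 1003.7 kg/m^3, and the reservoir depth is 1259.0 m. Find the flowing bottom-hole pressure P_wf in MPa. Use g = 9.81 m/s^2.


Step 1: P_i = rho*g*h/1e6 = 1003.7*9.81*1259.0/1e6 = 12.39649 MPa
Step 2: P_wf = P_i - mdot/PI = 12.39649 - 21.977/38.283 = 11.822 MPa
P_wf = 11.822 MPa


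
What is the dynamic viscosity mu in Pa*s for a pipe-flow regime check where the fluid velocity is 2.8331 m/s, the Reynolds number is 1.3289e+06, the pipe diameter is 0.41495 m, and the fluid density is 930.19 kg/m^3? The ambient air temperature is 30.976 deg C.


mu = rho * vel * D / Re
mu = 930.19 * 2.8331 * 0.41495 / 1.3289e+06
mu = 0.00082288 Pa*s


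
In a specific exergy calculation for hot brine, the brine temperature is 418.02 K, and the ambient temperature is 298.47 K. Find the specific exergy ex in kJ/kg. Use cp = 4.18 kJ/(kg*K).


ex = cp * ((T_b - T_0) - T_0 * ln(T_b/T_0))
ex = 4.18 * ((418.02 - 298.47) - 298.47 * ln(418.02/298.47))
ex = 79.451 kJ/kg


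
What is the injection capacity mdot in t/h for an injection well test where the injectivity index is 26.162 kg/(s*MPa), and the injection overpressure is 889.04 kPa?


mdot = II * dP / 1000
mdot = 26.162 * 889.04 / 1000
mdot = 23.25906 kg/s
Convert: 23.25906 kg/s * 3.6 = 83.733 t/h
mdot = 83.733 t/h


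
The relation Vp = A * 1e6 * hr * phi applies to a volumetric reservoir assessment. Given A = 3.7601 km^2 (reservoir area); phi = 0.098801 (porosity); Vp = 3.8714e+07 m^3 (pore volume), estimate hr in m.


hr = Vp / (A * 1e6 * phi)
hr = 3.8714e+07 / (3.7601 * 1e6 * 0.098801)
hr = 104.21 m


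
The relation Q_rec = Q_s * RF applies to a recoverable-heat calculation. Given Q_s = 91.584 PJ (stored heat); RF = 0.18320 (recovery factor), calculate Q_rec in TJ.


Q_rec = Q_s * RF
Q_rec = 91.584 * 0.18320
Q_rec = 16.77819 PJ
Convert: 16.77819 PJ * 1000.0 = 16778 TJ
Q_rec = 16778 TJ


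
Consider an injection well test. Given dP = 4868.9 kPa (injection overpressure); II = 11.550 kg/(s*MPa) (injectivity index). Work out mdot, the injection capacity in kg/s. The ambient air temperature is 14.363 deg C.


mdot = II * dP / 1000
mdot = 11.550 * 4868.9 / 1000
mdot = 56.236 kg/s


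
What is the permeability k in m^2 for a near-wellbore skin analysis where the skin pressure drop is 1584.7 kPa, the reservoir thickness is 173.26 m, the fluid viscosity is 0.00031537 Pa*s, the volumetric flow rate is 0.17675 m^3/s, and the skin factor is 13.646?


k = S*q*mu / (2*pi*dP_s*1000*hr)
k = 13.646*0.17675*0.00031537 / (2*pi*1584.7*1000*173.26)
k = 4.4092e-13 m^2


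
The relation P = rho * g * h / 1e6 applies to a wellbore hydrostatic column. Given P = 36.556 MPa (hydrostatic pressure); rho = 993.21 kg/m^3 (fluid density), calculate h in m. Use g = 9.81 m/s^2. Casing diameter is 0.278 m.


h = P * 1e6 / (g * rho)
h = 36.556 * 1e6 / (9.81 * 993.21)
h = 3751.9 m


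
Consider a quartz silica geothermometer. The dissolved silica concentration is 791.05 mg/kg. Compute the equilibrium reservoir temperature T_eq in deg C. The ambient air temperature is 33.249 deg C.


T_eq = 1309 / (5.19 - log10(SiO2)) - 273.15
T_eq = 1309 / (5.19 - log10(791.05)) - 273.15
T_eq = 298.02 deg C


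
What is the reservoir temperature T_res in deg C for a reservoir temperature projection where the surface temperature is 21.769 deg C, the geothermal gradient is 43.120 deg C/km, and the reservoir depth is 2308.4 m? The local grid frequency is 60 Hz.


T_res = T_surf + grad * d / 1000
T_res = 21.769 + 43.120 * 2308.4 / 1000
T_res = 121.31 deg C


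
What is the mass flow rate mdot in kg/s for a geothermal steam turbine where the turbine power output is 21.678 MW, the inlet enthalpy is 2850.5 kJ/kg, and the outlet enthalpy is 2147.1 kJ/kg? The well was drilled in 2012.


mdot = P * 1000 / (h_in - h_out)
mdot = 21.678 * 1000 / (2850.5 - 2147.1)
mdot = 30.819 kg/s


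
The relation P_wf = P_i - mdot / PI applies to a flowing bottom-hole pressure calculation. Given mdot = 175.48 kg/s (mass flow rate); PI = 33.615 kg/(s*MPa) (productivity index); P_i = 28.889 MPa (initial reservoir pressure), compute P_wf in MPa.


P_wf = P_i - mdot / PI
P_wf = 28.889 - 175.48 / 33.615
P_wf = 23.669 MPa


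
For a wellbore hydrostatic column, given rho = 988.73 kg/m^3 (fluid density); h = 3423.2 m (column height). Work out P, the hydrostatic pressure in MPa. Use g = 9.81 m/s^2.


P = rho * g * h / 1e6
P = 988.73 * 9.81 * 3423.2 / 1e6
P = 33.203 MPa


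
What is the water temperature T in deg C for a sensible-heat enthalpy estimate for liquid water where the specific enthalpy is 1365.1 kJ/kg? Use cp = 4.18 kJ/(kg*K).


T = h / cp
T = 1365.1 / 4.18
T = 326.58 deg C


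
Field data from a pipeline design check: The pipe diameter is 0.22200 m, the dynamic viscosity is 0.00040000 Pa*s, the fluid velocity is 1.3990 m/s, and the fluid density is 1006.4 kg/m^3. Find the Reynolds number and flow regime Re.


Step 1: Re = rho*vel*D/mu = 1006.4*1.399*0.222/0.0004 = 7.8141e+05
Step 2: Re = 7.8141e+05 > 4000, so flow is turbulent.
Re = 7.8141e+05 (turbulent)


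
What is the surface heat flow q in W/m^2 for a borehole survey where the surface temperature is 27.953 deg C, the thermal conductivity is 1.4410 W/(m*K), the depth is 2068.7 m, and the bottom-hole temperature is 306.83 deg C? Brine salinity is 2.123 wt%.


Step 1: grad = (T_d - T_surf)/d * 1000 = (306.83 - 27.953)/2068.7 * 1000 = 134.8079 deg C/km
Step 2: q = k * grad / 1000 = 1.441 * 134.8079 / 1000 = 0.19426 W/m^2
q = 0.19426 W/m^2


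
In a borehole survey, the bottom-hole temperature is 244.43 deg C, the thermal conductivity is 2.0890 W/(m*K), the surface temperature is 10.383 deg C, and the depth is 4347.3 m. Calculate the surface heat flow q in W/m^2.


Step 1: grad = (T_d - T_surf)/d * 1000 = (244.43 - 10.383)/4347.3 * 1000 = 53.83732 deg C/km
Step 2: q = k * grad / 1000 = 2.089 * 53.83732 / 1000 = 0.11247 W/m^2
q = 0.11247 W/m^2


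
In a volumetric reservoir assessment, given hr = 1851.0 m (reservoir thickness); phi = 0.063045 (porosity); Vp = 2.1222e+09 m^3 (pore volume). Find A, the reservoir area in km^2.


A = Vp / (1e6 * hr * phi)
A = 2.1222e+09 / (1e6 * 1851.0 * 0.063045)
A = 18.186 km^2


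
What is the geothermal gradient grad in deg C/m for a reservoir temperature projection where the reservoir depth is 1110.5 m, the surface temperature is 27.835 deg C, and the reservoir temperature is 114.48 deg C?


grad = (T_res - T_surf) / d * 1000
grad = (114.48 - 27.835) / 1110.5 * 1000
grad = 78.02341 deg C/km
Convert: 78.02341 deg C/km * 0.001 = 0.078023 deg C/m
grad = 0.078023 deg C/m


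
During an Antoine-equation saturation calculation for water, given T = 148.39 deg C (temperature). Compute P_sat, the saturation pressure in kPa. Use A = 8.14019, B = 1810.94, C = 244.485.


P_sat = 10^(A - B/(C + T)) / 760 * 0.101325
P_sat = 10^(8.14019 - 1810.94/(244.485 + 148.39)) / 760 * 0.101325
P_sat = 0.4525193 MPa
Convert: 0.4525193 MPa * 1000.0 = 452.52 kPa
P_sat = 452.52 kPa


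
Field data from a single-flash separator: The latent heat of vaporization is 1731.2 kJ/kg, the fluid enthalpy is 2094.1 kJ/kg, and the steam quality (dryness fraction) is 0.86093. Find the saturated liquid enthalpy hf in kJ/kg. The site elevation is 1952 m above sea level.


hf = h - x * hfg
hf = 2094.1 - 0.86093 * 1731.2
hf = 603.66 kJ/kg


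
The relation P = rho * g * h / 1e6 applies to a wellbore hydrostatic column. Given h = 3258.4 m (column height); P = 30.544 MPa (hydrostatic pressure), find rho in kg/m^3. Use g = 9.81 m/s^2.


rho = P * 1e6 / (g * h)
rho = 30.544 * 1e6 / (9.81 * 3258.4)
rho = 955.55 kg/m^3


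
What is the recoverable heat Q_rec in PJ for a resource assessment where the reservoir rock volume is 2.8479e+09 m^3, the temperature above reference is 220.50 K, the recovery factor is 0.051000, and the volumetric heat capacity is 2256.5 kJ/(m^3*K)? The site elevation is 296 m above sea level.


Step 1: Q_s = Vr*rhoc*dT/1e12 = 2.8479e+09*2256.5*220.5/1e12 = 1416.996 PJ
Step 2: Q_rec = Q_s * RF = 1416.996 * 0.051 = 72.267 PJ
Q_rec = 72.267 PJ


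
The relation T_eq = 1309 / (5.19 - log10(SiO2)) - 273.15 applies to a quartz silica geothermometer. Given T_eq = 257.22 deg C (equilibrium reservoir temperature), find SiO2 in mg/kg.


SiO2 = 10^(5.19 - 1309/(T_eq + 273.15))
SiO2 = 10^(5.19 - 1309/(257.22 + 273.15))
SiO2 = 527.12 mg/kg


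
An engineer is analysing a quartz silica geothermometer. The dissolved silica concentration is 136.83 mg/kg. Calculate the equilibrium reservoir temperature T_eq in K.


T_eq = 1309 / (5.19 - log10(SiO2)) - 273.15
T_eq = 1309 / (5.19 - log10(136.83)) - 273.15
T_eq = 155.4937 deg C
Convert to K: 155.4937 + 273.15 = 428.64 K
T_eq = 428.64 K


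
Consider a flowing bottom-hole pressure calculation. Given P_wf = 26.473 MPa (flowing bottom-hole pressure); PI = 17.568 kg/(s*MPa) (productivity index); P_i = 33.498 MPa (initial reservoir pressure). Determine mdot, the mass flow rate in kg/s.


mdot = (P_i - P_wf) * PI
mdot = (33.498 - 26.473) * 17.568
mdot = 123.42 kg/s


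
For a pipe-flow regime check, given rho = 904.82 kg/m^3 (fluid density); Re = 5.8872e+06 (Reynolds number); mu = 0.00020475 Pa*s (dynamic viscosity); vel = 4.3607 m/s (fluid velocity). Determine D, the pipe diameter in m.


D = Re * mu / (rho * vel)
D = 5.8872e+06 * 0.00020475 / (904.82 * 4.3607)
D = 0.30550 m


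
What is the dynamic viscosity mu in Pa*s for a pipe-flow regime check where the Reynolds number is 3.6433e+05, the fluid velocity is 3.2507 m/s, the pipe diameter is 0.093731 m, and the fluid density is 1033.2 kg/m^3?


mu = rho * vel * D / Re
mu = 1033.2 * 3.2507 * 0.093731 / 3.6433e+05
mu = 0.00086407 Pa*s


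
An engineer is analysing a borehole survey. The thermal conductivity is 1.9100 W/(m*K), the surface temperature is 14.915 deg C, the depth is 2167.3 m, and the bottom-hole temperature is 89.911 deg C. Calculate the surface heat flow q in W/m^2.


Step 1: grad = (T_d - T_surf)/d * 1000 = (89.911 - 14.915)/2167.3 * 1000 = 34.60342 deg C/km
Step 2: q = k * grad / 1000 = 1.91 * 34.60342 / 1000 = 0.066093 W/m^2
q = 0.066093 W/m^2


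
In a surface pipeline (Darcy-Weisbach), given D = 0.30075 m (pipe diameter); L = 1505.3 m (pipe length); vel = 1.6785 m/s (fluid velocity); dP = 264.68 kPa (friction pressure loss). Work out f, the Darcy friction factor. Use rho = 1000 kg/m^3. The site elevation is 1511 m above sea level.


f = dP*1000 / ((L/D)*(rho*vel^2/2))
f = 264.68*1000 / ((1505.3/0.30075)*(1000*1.6785^2/2))
f = 0.037540


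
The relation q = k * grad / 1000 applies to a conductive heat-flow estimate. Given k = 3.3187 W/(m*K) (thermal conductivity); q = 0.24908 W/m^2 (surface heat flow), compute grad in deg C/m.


grad = q * 1000 / k
grad = 0.24908 * 1000 / 3.3187
grad = 75.05348 deg C/km
Convert: 75.05348 deg C/km * 0.001 = 0.075053 deg C/m
grad = 0.075053 deg C/m


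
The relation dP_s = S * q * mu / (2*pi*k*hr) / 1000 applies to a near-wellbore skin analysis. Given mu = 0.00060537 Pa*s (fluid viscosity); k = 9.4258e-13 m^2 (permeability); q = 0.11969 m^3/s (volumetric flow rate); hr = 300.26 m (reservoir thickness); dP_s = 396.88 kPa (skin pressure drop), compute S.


S = dP_s * 1000 * 2*pi*k*hr / (q*mu)
S = 396.88 * 1000 * 2*pi*9.4258e-13*300.26 / (0.11969*0.00060537)
S = 9.7404


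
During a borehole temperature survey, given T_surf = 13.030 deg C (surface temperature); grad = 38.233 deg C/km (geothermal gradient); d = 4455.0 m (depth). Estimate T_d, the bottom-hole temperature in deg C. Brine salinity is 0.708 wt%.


T_d = T_surf + grad * d / 1000
T_d = 13.030 + 38.233 * 4455.0 / 1000
T_d = 183.36 deg C


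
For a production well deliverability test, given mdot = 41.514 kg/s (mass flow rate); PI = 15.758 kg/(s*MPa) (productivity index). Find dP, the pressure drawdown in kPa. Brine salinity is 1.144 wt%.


dP = mdot * 1000 / PI
dP = 41.514 * 1000 / 15.758
dP = 2634.5 kPa


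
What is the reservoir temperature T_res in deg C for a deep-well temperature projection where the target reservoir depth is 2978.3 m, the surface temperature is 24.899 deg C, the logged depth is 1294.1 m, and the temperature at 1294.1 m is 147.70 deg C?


Step 1: grad = (T_d1 - T_surf)/d1 * 1000 = (147.7 - 24.899)/1294.1 * 1000 = 94.89298 deg C/km
Step 2: T_res = T_surf + grad*d2/1000 = 24.899 + 94.89298*2978.3/1000 = 307.52 deg C
T_res = 307.52 deg C


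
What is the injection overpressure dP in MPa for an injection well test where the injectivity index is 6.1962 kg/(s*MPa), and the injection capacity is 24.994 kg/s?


dP = mdot * 1000 / II
dP = 24.994 * 1000 / 6.1962
dP = 4033.763 kPa
Convert: 4033.763 kPa * 0.001 = 4.0338 MPa
dP = 4.0338 MPa


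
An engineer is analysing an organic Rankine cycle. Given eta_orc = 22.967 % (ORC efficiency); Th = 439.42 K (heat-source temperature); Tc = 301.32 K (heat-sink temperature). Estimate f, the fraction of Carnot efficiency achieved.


f = (eta_orc/100) / (1 - Tc/Th)
f = (22.967/100) / (1 - 301.32/439.42)
f = 0.73079


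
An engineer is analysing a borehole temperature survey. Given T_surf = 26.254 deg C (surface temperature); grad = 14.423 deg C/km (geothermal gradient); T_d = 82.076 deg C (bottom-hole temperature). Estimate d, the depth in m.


d = (T_d - T_surf) / grad * 1000
d = (82.076 - 26.254) / 14.423 * 1000
d = 3870.3 m


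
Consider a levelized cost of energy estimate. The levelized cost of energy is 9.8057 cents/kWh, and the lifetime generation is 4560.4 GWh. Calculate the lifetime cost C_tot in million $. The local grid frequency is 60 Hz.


C_tot = LCOE / 100 * E_tot
C_tot = 9.8057 / 100 * 4560.4
C_tot = 447.18 million $


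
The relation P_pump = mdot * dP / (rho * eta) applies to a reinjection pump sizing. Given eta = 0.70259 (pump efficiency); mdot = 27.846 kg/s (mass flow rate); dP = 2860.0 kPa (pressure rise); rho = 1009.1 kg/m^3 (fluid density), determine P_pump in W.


P_pump = mdot * dP / (rho * eta)
P_pump = 27.846 * 2860.0 / (1009.1 * 0.70259)
P_pump = 112.3292 kW
Convert: 112.3292 kW * 1000.0 = 1.1233e+05 W
P_pump = 1.1233e+05 W


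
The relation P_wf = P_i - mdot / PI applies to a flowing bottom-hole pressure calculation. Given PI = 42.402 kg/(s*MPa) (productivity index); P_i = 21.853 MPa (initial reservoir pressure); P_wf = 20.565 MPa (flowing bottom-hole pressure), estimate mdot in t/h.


mdot = (P_i - P_wf) * PI
mdot = (21.853 - 20.565) * 42.402
mdot = 54.61378 kg/s
Convert: 54.61378 kg/s * 3.6 = 196.61 t/h
mdot = 196.61 t/h


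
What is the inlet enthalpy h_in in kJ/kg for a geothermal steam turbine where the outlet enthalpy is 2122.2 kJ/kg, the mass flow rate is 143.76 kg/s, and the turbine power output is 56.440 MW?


h_in = h_out + P * 1000 / mdot
h_in = 2122.2 + 56.440 * 1000 / 143.76
h_in = 2514.8 kJ/kg


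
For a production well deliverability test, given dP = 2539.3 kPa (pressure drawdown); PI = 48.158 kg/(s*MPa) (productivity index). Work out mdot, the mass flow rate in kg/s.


mdot = PI * dP / 1000
mdot = 48.158 * 2539.3 / 1000
mdot = 122.29 kg/s


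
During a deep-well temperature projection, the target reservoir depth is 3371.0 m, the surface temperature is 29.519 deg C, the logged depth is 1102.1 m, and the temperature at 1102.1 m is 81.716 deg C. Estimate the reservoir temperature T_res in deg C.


Step 1: grad = (T_d1 - T_surf)/d1 * 1000 = (81.716 - 29.519)/1102.1 * 1000 = 47.36140 deg C/km
Step 2: T_res = T_surf + grad*d2/1000 = 29.519 + 47.36140*3371.0/1000 = 189.17 deg C
T_res = 189.17 deg C


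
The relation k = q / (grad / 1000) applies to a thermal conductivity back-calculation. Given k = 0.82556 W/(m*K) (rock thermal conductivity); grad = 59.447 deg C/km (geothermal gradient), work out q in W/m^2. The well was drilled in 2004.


q = k * grad / 1000
q = 0.82556 * 59.447 / 1000
q = 0.049077 W/m^2


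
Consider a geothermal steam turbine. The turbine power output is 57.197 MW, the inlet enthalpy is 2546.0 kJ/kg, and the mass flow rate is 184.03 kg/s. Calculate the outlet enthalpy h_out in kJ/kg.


h_out = h_in - P * 1000 / mdot
h_out = 2546.0 - 57.197 * 1000 / 184.03
h_out = 2235.2 kJ/kg


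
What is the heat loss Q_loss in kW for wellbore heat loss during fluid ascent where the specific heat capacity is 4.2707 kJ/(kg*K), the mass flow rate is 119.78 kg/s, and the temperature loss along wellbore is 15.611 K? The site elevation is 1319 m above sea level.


Q_loss = mdot * cp * dT
Q_loss = 119.78 * 4.2707 * 15.611
Q_loss = 7985.7 kW


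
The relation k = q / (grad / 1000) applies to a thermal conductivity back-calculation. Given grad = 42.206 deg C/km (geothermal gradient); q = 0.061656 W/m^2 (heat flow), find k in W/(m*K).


k = q / (grad / 1000)
k = 0.061656 / (42.206 / 1000)
k = 1.4608 W/(m*K)


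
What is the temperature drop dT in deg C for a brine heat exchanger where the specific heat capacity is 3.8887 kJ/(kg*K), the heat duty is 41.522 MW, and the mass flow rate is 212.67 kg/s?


dT = Q * 1000 / (mdot * cp)
dT = 41.522 * 1000 / (212.67 * 3.8887)
dT = 50.20738 K
Convert (temperature difference, 1 K = 1 deg C): 50.20738 K = 50.20738 deg C
dT = 50.207 deg C


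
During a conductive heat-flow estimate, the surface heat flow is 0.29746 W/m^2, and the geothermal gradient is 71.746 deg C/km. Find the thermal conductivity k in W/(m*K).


k = q * 1000 / grad
k = 0.29746 * 1000 / 71.746
k = 4.1460 W/(m*K)


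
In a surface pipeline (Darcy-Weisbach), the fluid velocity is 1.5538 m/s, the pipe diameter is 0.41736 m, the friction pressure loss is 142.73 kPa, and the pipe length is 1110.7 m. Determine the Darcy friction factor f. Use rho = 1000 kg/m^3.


f = dP*1000 / ((L/D)*(rho*vel^2/2))
f = 142.73*1000 / ((1110.7/0.41736)*(1000*1.5538^2/2))
f = 0.044429


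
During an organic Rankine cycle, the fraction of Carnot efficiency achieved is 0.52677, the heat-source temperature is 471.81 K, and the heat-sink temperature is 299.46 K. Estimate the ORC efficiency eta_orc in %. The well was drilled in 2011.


eta_orc = (1 - Tc/Th) * f * 100
eta_orc = (1 - 299.46/471.81) * 0.52677 * 100
eta_orc = 19.243 %


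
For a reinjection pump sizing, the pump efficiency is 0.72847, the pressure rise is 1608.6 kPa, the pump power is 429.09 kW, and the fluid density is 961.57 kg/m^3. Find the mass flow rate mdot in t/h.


mdot = P_pump * rho * eta / dP
mdot = 429.09 * 961.57 * 0.72847 / 1608.6
mdot = 186.8499 kg/s
Convert: 186.8499 kg/s * 3.6 = 672.66 t/h
mdot = 672.66 t/h


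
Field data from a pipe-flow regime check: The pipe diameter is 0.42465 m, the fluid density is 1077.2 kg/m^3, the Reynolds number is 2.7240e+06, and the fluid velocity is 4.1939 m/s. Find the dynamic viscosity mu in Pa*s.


mu = rho * vel * D / Re
mu = 1077.2 * 4.1939 * 0.42465 / 2.7240e+06
mu = 0.00070427 Pa*s


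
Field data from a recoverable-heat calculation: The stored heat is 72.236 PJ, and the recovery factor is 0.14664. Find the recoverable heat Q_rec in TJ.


Q_rec = Q_s * RF
Q_rec = 72.236 * 0.14664
Q_rec = 10.59269 PJ
Convert: 10.59269 PJ * 1000.0 = 10593 TJ
Q_rec = 10593 TJ


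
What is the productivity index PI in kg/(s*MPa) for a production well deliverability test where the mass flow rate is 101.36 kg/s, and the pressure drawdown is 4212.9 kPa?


PI = mdot * 1000 / dP
PI = 101.36 * 1000 / 4212.9
PI = 24.059 kg/(s*MPa)


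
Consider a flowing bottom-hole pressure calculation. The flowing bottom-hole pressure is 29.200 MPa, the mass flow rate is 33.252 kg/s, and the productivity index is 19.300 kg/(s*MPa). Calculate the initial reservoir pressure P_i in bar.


P_i = P_wf + mdot / PI
P_i = 29.200 + 33.252 / 19.300
P_i = 30.92290 MPa
Convert: 30.92290 MPa * 10.0 = 309.23 bar
P_i = 309.23 bar


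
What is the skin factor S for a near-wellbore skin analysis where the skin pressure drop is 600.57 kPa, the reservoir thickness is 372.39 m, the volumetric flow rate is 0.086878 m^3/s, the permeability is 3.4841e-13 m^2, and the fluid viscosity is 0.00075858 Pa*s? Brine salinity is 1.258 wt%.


S = dP_s * 1000 * 2*pi*k*hr / (q*mu)
S = 600.57 * 1000 * 2*pi*3.4841e-13*372.39 / (0.086878*0.00075858)
S = 7.4288


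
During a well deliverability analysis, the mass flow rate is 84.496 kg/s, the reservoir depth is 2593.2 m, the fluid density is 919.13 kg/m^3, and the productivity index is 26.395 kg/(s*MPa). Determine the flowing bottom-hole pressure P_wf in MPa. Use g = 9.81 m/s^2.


Step 1: P_i = rho*g*h/1e6 = 919.13*9.81*2593.2/1e6 = 23.38202 MPa
Step 2: P_wf = P_i - mdot/PI = 23.38202 - 84.496/26.395 = 20.181 MPa
P_wf = 20.181 MPa


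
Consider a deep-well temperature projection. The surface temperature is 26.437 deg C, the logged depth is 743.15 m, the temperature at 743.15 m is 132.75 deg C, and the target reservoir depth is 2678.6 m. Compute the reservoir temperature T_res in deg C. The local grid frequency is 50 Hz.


Step 1: grad = (T_d1 - T_surf)/d1 * 1000 = (132.75 - 26.437)/743.15 * 1000 = 143.0573 deg C/km
Step 2: T_res = T_surf + grad*d2/1000 = 26.437 + 143.0573*2678.6/1000 = 409.63 deg C
T_res = 409.63 deg C


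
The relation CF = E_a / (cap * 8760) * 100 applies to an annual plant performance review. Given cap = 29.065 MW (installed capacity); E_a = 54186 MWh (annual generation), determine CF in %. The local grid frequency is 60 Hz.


CF = E_a / (cap * 8760) * 100
CF = 54186 / (29.065 * 8760) * 100
CF = 21.282 %


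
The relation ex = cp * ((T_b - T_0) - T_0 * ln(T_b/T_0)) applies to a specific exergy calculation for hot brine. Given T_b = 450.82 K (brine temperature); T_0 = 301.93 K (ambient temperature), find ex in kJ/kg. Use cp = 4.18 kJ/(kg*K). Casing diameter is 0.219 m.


ex = cp * ((T_b - T_0) - T_0 * ln(T_b/T_0))
ex = 4.18 * ((450.82 - 301.93) - 301.93 * ln(450.82/301.93))
ex = 116.43 kJ/kg


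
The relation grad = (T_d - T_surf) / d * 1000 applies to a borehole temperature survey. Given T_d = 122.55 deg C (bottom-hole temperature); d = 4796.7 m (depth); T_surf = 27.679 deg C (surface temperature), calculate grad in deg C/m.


grad = (T_d - T_surf) / d * 1000
grad = (122.55 - 27.679) / 4796.7 * 1000
grad = 19.77839 deg C/km
Convert: 19.77839 deg C/km * 0.001 = 0.019778 deg C/m
grad = 0.019778 deg C/m


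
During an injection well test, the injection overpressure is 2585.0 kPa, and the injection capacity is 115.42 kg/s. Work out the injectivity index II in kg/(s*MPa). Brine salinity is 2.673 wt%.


II = mdot * 1000 / dP
II = 115.42 * 1000 / 2585.0
II = 44.650 kg/(s*MPa)


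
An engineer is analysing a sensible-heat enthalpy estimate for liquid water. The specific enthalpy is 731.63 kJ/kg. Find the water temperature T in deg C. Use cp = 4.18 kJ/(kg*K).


T = h / cp
T = 731.63 / 4.18
T = 175.03 deg C


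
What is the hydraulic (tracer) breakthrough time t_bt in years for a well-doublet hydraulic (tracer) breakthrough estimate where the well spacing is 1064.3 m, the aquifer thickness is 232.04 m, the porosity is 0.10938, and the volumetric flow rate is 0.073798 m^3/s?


t_bt = pi * hr * phi * L^2 / (3 * Qv) / (365.25*86400)
t_bt = pi * 232.04 * 0.10938 * 1064.3^2 / (3 * 0.073798) / (365.25*86400)
t_bt = 12.927 years


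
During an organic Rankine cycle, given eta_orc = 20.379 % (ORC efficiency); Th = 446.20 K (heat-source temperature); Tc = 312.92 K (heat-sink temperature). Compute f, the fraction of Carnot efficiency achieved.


f = (eta_orc/100) / (1 - Tc/Th)
f = (20.379/100) / (1 - 312.92/446.20)
f = 0.68226


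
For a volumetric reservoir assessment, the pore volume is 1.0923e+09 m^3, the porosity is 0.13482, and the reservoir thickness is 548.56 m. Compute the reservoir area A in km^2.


A = Vp / (1e6 * hr * phi)
A = 1.0923e+09 / (1e6 * 548.56 * 0.13482)
A = 14.769 km^2


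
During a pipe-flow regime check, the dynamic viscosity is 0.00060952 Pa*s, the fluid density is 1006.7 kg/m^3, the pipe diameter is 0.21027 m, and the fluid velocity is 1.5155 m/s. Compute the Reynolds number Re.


Re = rho * vel * D / mu
Re = 1006.7 * 1.5155 * 0.21027 / 0.00060952
Re = 5.2631e+05


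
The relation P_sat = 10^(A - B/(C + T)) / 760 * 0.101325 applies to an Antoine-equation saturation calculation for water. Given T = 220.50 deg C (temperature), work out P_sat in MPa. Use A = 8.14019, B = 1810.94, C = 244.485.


P_sat = 10^(A - B/(C + T)) / 760 * 0.101325
P_sat = 10^(8.14019 - 1810.94/(244.485 + 220.50)) / 760 * 0.101325
P_sat = 2.3468 MPa


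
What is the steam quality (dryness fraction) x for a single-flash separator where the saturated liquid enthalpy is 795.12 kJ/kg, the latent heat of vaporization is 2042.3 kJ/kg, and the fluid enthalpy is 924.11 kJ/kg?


x = (h - hf) / hfg
x = (924.11 - 795.12) / 2042.3
x = 0.063159


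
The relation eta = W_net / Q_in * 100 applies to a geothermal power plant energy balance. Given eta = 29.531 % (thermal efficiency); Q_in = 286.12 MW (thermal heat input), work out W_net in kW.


W_net = eta / 100 * Q_in
W_net = 29.531 / 100 * 286.12
W_net = 84.49410 MW
Convert: 84.49410 MW * 1000.0 = 84494 kW
W_net = 84494 kW


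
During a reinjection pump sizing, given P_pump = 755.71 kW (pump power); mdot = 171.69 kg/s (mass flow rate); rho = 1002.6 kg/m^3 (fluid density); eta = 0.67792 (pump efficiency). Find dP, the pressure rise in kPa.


dP = P_pump * rho * eta / mdot
dP = 755.71 * 1002.6 * 0.67792 / 171.69
dP = 2991.7 kPa


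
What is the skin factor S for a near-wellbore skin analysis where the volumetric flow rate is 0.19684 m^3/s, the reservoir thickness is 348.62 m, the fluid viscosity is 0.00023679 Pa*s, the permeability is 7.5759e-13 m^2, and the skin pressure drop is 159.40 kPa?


S = dP_s * 1000 * 2*pi*k*hr / (q*mu)
S = 159.40 * 1000 * 2*pi*7.5759e-13*348.62 / (0.19684*0.00023679)
S = 5.6752


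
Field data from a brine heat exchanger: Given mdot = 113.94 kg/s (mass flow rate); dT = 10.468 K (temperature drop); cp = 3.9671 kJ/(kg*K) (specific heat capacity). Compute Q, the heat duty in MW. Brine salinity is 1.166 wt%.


Q = mdot * cp * dT / 1000
Q = 113.94 * 3.9671 * 10.468 / 1000
Q = 4.7317 MW


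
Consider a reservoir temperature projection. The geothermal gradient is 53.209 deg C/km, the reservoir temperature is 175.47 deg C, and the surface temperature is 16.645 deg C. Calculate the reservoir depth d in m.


d = (T_res - T_surf) / grad * 1000
d = (175.47 - 16.645) / 53.209 * 1000
d = 2984.9 m


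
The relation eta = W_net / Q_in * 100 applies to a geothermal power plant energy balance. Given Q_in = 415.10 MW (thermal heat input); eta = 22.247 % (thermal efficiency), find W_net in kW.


W_net = eta / 100 * Q_in
W_net = 22.247 / 100 * 415.10
W_net = 92.34730 MW
Convert: 92.34730 MW * 1000.0 = 92347 kW
W_net = 92347 kW


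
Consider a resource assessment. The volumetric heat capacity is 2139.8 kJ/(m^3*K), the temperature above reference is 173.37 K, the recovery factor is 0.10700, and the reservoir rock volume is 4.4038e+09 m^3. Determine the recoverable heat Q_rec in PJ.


Step 1: Q_s = Vr*rhoc*dT/1e12 = 4.4038e+09*2139.8*173.37/1e12 = 1633.709 PJ
Step 2: Q_rec = Q_s * RF = 1633.709 * 0.107 = 174.81 PJ
Q_rec = 174.81 PJ


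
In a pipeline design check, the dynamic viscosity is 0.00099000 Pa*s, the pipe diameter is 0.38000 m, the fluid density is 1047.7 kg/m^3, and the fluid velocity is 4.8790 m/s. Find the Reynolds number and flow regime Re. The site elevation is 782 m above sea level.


Step 1: Re = rho*vel*D/mu = 1047.7*4.879*0.38/0.00099 = 1.9621e+06
Step 2: Re = 1.9621e+06 > 4000, so flow is turbulent.
Re = 1.9621e+06 (turbulent)


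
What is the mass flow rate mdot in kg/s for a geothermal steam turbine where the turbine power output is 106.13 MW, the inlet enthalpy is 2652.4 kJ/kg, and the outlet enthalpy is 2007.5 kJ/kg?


mdot = P * 1000 / (h_in - h_out)
mdot = 106.13 * 1000 / (2652.4 - 2007.5)
mdot = 164.57 kg/s


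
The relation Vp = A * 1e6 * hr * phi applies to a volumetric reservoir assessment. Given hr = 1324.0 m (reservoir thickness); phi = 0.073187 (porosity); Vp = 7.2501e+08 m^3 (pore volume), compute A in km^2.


A = Vp / (1e6 * hr * phi)
A = 7.2501e+08 / (1e6 * 1324.0 * 0.073187)
A = 7.4821 km^2


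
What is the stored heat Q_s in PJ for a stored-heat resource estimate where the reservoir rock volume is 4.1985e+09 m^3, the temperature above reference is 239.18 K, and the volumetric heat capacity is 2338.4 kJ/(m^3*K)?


Q_s = Vr * rhoc * dT / 1e12
Q_s = 4.1985e+09 * 2338.4 * 239.18 / 1e12
Q_s = 2348.2 PJ


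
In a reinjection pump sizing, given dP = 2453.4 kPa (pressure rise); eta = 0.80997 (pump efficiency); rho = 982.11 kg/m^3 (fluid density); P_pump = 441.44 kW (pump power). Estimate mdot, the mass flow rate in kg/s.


mdot = P_pump * rho * eta / dP
mdot = 441.44 * 982.11 * 0.80997 / 2453.4
mdot = 143.13 kg/s


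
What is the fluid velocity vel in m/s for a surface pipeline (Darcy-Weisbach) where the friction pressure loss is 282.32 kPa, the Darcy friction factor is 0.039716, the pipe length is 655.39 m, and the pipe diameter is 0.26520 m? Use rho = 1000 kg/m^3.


vel = sqrt(dP*1000*2*D / (f*L*rho))
vel = sqrt(282.32*1000*2*0.26520 / (0.039716*655.39*1000))
vel = 2.3985 m/s


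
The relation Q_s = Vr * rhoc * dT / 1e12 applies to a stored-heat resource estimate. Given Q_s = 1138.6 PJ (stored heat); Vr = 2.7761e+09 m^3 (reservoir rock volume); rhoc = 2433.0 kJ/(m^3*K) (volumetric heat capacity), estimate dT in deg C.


dT = Q_s * 1e12 / (Vr * rhoc)
dT = 1138.6 * 1e12 / (2.7761e+09 * 2433.0)
dT = 168.5753 K
Convert (temperature difference, 1 K = 1 deg C): 168.5753 K = 168.5753 deg C
dT = 168.58 deg C


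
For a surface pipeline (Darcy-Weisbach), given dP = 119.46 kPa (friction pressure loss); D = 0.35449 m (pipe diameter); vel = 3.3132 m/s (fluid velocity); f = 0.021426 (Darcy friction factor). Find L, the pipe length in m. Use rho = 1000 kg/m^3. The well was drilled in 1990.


L = dP*1000*D / (f*rho*vel^2/2)
L = 119.46*1000*0.35449 / (0.021426*1000*3.3132^2/2)
L = 360.10 m


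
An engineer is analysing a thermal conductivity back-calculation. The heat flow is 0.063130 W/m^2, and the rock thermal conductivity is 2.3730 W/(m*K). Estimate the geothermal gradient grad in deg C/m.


grad = q / k * 1000
grad = 0.063130 / 2.3730 * 1000
grad = 26.60346 deg C/km
Convert: 26.60346 deg C/km * 0.001 = 0.026603 deg C/m
grad = 0.026603 deg C/m


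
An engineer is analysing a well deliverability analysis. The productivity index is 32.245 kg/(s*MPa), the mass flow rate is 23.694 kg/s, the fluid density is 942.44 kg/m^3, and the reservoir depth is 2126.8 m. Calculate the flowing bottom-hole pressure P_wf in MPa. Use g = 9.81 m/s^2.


Step 1: P_i = rho*g*h/1e6 = 942.44*9.81*2126.8/1e6 = 19.66298 MPa
Step 2: P_wf = P_i - mdot/PI = 19.66298 - 23.694/32.245 = 18.928 MPa
P_wf = 18.928 MPa


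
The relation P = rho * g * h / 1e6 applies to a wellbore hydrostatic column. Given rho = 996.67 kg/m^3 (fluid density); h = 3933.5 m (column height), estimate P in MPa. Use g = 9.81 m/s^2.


P = rho * g * h / 1e6
P = 996.67 * 9.81 * 3933.5 / 1e6
P = 38.459 MPa


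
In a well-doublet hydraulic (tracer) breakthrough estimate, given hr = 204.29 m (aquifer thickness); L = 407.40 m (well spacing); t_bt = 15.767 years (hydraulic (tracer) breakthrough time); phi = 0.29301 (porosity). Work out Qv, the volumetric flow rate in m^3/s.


Qv = pi*hr*phi*L^2 / (3*t_bt*365.25*86400)
Qv = pi*204.29*0.29301*407.40^2 / (3*15.767*365.25*86400)
Qv = 0.020910 m^3/s


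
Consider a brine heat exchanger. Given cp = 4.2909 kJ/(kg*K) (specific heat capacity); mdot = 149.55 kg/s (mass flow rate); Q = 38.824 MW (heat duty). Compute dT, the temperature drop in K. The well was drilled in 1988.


dT = Q * 1000 / (mdot * cp)
dT = 38.824 * 1000 / (149.55 * 4.2909)
dT = 60.501 K


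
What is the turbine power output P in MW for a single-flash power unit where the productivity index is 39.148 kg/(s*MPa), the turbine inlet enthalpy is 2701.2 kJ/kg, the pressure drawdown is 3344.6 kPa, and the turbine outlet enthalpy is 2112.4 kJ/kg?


Step 1: mdot = PI * dP / 1000 = 39.148 * 3344.6 / 1000 = 130.9344 kg/s
Step 2: P = mdot*(h_in - h_out)/1000 = 130.9344*(2701.2 - 2112.4)/1000 = 77.094 MW
P = 77.094 MW


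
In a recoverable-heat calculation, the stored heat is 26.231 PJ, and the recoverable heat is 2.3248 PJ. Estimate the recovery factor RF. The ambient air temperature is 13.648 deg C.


RF = Q_rec / Q_s
RF = 2.3248 / 26.231
RF = 0.088628


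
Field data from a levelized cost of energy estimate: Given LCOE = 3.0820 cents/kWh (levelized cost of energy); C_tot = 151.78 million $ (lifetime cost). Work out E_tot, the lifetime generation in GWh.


E_tot = C_tot / LCOE * 100
E_tot = 151.78 / 3.0820 * 100
E_tot = 4924.7 GWh


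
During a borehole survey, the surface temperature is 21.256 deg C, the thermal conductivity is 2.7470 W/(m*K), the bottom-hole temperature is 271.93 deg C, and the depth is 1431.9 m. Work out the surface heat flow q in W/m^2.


Step 1: grad = (T_d - T_surf)/d * 1000 = (271.93 - 21.256)/1431.9 * 1000 = 175.0639 deg C/km
Step 2: q = k * grad / 1000 = 2.747 * 175.0639 / 1000 = 0.48090 W/m^2
q = 0.48090 W/m^2


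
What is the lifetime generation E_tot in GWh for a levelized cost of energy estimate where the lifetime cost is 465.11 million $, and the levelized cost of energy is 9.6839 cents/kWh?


E_tot = C_tot / LCOE * 100
E_tot = 465.11 / 9.6839 * 100
E_tot = 4802.9 GWh


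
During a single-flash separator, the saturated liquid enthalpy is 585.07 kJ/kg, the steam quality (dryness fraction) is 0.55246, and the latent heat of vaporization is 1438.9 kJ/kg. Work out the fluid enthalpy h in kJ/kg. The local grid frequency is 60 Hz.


h = hf + x * hfg
h = 585.07 + 0.55246 * 1438.9
h = 1380.0 kJ/kg


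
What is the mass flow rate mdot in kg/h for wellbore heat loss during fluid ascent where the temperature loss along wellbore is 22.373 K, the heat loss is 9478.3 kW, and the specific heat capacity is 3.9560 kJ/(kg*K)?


mdot = Q_loss / (cp * dT)
mdot = 9478.3 / (3.9560 * 22.373)
mdot = 107.0903 kg/s
Convert: 107.0903 kg/s * 3600.0 = 3.8553e+05 kg/h
mdot = 3.8553e+05 kg/h


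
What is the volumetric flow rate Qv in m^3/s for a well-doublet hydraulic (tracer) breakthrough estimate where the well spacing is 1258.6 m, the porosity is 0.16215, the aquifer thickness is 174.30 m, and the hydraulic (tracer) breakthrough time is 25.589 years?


Qv = pi*hr*phi*L^2 / (3*t_bt*365.25*86400)
Qv = pi*174.30*0.16215*1258.6^2 / (3*25.589*365.25*86400)
Qv = 0.058058 m^3/s


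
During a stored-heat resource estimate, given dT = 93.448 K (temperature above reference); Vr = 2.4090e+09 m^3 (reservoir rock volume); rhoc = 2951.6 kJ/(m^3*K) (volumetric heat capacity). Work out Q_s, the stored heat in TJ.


Q_s = Vr * rhoc * dT / 1e12
Q_s = 2.4090e+09 * 2951.6 * 93.448 / 1e12
Q_s = 664.4531 PJ
Convert: 664.4531 PJ * 1000.0 = 6.6445e+05 TJ
Q_s = 6.6445e+05 TJ


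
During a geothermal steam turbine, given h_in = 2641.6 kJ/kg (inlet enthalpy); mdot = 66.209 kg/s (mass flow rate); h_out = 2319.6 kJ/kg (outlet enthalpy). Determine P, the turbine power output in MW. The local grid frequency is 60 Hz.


P = mdot * (h_in - h_out) / 1000
P = 66.209 * (2641.6 - 2319.6) / 1000
P = 21.319 MW
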